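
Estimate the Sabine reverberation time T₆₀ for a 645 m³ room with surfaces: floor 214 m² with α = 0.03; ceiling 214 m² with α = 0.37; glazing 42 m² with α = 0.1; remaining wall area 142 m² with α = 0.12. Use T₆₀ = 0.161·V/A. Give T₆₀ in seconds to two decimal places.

Total absorption A = 214·0.03 + 214·0.37 + 42·0.1 + 142·0.12 = 106.84 m² sabins.
T₆₀ = 0.161 × 645 / 106.84 = 0.972 s.

0.97 s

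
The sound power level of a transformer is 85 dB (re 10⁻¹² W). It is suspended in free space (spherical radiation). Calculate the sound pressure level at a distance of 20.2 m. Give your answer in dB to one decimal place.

47.9 dB

The power spreads over a sphere of area 4π·r², so L_p = L_w − 10·log₁₀(4π·r²).
4π·r² = 5128 m², 10·log₁₀ of that is 37.099 dB.
L_p = 85 − 37.099 = 47.90 dB.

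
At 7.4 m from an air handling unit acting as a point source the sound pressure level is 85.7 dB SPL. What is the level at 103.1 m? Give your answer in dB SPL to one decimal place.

Point-source attenuation: ΔL = 20·log₁₀(r₂/r₁) = 20·log₁₀(103.1/7.4) = 22.881 dB.
L₂ = 85.7 − 20·log₁₀(103.1/7.4) = 85.7 − 22.881 = 62.82 dB SPL.

62.8 dB SPL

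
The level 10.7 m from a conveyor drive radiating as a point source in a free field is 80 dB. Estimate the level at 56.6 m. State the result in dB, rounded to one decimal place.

65.5 dB

For a point source, L₂ = L₁ − 20·log₁₀(r₂/r₁).
L₂ = 80 − 20·log₁₀(56.6/10.7) = 80 − 14.469 = 65.53 dB.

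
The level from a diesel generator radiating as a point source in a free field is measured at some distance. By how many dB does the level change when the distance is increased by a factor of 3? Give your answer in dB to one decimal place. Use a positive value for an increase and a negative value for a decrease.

-9.5 dB

Point-source spreading: ΔL = −20·log₁₀(r₂/r₁).
ΔL = −20·log₁₀(3) = -9.54 dB.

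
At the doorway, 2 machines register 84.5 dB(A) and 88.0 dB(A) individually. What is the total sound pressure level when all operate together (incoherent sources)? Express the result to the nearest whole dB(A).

90 dB(A)

For uncorrelated sources the intensities add, so convert each level to linear form, sum, and take 10·log₁₀ of the total.
Σ 10^(L/10) = 10^(84.5/10) + 10^(88.0/10) = 9.128e+08.
L_total = 10·log₁₀(9.128e+08) = 89.60 dB(A).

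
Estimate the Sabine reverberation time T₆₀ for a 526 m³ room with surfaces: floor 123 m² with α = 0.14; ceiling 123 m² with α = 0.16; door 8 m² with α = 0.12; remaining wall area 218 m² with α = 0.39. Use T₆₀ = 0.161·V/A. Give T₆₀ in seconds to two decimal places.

Summing Sᵢαᵢ: 123·0.14 + 123·0.16 + 8·0.12 + 218·0.39 = 122.88 m².
T₆₀ = 0.161 × 526 / 122.88 = 0.689 s.

0.69 s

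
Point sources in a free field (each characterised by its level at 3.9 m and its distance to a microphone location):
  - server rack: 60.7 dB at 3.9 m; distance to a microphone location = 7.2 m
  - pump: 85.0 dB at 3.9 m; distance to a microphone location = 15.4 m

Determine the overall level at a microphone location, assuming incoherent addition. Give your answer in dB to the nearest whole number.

First find each source's level at the receiver (point-source: −20·log₁₀(r/r_ref)), then combine on an intensity basis.
server rack: 60.7 − 20·log₁₀(7.2/3.9) = 60.7 − 5.33 = 55.37 dB.
pump: 85.0 − 20·log₁₀(15.4/3.9) = 85.0 − 11.93 = 73.07 dB.
Σ 10^(L/10) = 2.063e+07 → L_total = 10·log₁₀(2.063e+07) = 73.14 dB.

73 dB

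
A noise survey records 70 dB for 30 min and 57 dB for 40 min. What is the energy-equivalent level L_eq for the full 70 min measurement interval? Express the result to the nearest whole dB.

Weight each interval's intensity by its duration and average over T = 70 min:
Σ tᵢ·10^(Lᵢ/10) = 30·10^(70/10) + 40·10^(57/10) = 3.200e+08.
L_eq = 10·log₁₀(3.200e+08/70) = 66.60 dB.

67 dB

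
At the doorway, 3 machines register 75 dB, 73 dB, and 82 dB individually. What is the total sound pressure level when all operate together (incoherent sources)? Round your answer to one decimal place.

83.2 dB

For uncorrelated sources the intensities add, so convert each level to linear form, sum, and take 10·log₁₀ of the total.
Σ 10^(L/10) = 10^(75/10) + 10^(73/10) + 10^(82/10) = 2.101e+08.
L_total = 10·log₁₀(2.101e+08) = 83.22 dB.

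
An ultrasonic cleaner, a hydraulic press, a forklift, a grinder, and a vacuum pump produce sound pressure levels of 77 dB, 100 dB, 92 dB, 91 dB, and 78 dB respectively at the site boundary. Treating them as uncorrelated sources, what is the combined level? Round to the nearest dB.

101 dB

For uncorrelated sources the intensities add, so convert each level to linear form, sum, and take 10·log₁₀ of the total.
Σ 10^(L/10) = 10^(77/10) + 10^(100/10) + 10^(92/10) + 10^(91/10) + 10^(78/10) = 1.296e+10.
L_total = 10·log₁₀(1.296e+10) = 101.13 dB.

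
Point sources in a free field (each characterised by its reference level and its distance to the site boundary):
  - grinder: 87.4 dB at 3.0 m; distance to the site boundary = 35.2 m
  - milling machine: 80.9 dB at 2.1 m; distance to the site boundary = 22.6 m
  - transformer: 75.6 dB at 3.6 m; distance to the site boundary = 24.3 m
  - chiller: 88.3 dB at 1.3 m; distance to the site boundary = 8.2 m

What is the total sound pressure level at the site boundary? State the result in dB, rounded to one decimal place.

73.6 dB

Apply inverse-square spreading to bring every level to the receiver, then sum 10^(L/10).
grinder: 87.4 − 20·log₁₀(35.2/3.0) = 87.4 − 21.39 = 66.01 dB.
milling machine: 80.9 − 20·log₁₀(22.6/2.1) = 80.9 − 20.64 = 60.26 dB.
transformer: 75.6 − 20·log₁₀(24.3/3.6) = 75.6 − 16.59 = 59.01 dB.
chiller: 88.3 − 20·log₁₀(8.2/1.3) = 88.3 − 16.00 = 72.30 dB.
Σ 10^(L/10) = 2.284e+07 → L_total = 10·log₁₀(2.284e+07) = 73.59 dB.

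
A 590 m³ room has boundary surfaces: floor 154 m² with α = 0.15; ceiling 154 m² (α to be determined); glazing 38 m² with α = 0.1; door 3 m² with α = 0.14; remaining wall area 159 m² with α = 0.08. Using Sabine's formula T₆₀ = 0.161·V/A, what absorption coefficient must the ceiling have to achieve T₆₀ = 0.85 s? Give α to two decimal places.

0.47

A = 0.161·V/T₆₀ = 0.161·590/0.85 = 111.75 m² sabins.
Absorption from the other surfaces = 154·0.15 + 38·0.1 + 3·0.14 + 159·0.08 = 40.04 m², so the ceiling must supply 71.71 m² over 154 m².
α = 71.71/154 = 0.466.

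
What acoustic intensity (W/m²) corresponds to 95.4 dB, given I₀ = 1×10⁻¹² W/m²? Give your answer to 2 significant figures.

I = I₀·10^(L/10) = 10⁻¹² × 10^(95.4/10) = 10^(-2.460).

0.0035 W/m²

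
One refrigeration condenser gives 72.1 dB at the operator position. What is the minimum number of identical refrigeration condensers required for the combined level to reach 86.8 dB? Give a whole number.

Need L₁ + 10·log₁₀ N ≥ 86.8, i.e. log₁₀ N ≥ 1.47.
N ≥ 10^(14.7/10) = 29.512, so N = 30.

30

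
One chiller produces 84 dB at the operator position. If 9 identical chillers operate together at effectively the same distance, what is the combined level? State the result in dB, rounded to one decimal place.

93.5 dB

With 9 equal, uncorrelated contributions the intensity is 9× that of one unit, giving a rise of 10·log₁₀ 9.
L_total = 84 + 10·log₁₀(9) = 84 + 9.542 = 93.54 dB.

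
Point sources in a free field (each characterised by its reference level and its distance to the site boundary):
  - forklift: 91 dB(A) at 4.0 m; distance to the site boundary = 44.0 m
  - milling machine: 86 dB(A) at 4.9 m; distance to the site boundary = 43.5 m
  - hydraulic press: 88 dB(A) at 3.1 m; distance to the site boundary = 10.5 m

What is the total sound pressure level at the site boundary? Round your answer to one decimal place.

Propagate each source to the receiver with L = L_ref − 20·log₁₀(r/r_ref), then add intensities.
forklift: 91 − 20·log₁₀(44.0/4.0) = 91 − 20.83 = 70.17 dB(A).
milling machine: 86 − 20·log₁₀(43.5/4.9) = 86 − 18.97 = 67.03 dB(A).
hydraulic press: 88 − 20·log₁₀(10.5/3.1) = 88 − 10.60 = 77.40 dB(A).
Σ 10^(L/10) = 7.045e+07 → L_total = 10·log₁₀(7.045e+07) = 78.48 dB(A).

78.5 dB(A)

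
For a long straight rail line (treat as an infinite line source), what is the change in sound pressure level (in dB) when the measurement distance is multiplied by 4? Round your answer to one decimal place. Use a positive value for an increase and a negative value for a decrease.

-6.0 dB

Line-source spreading: ΔL = −10·log₁₀(r₂/r₁).
ΔL = −10·log₁₀(4) = -6.02 dB.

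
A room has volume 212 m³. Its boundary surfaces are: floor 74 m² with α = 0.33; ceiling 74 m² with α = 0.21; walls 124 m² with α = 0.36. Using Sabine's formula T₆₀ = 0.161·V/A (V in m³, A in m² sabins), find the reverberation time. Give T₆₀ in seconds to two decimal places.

0.40 s

Total absorption A = 74·0.33 + 74·0.21 + 124·0.36 = 84.60 m² sabins.
T₆₀ = 0.161 × 212 / 84.60 = 0.403 s.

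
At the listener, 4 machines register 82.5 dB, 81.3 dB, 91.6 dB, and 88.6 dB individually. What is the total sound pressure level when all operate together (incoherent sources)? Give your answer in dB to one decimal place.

For uncorrelated sources the intensities add, so convert each level to linear form, sum, and take 10·log₁₀ of the total.
Σ 10^(L/10) = 10^(82.5/10) + 10^(81.3/10) + 10^(91.6/10) + 10^(88.6/10) = 2.483e+09.
L_total = 10·log₁₀(2.483e+09) = 93.95 dB.

93.9 dB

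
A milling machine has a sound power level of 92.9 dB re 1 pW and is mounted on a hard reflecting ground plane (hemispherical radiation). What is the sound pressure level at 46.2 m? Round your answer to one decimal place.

The power spreads over a hemisphere of area 2π·r², so L_p = L_w − 10·log₁₀(2π·r²).
2π·r² = 1.341e+04 m², 10·log₁₀ of that is 41.275 dB.
L_p = 92.9 − 41.275 = 51.63 dB.

51.6 dB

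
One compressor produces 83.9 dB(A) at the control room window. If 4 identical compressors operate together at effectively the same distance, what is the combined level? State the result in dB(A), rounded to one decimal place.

N identical incoherent sources raise the level by 10·log₁₀ N.
L_total = 83.9 + 10·log₁₀(4) = 83.9 + 6.021 = 89.92 dB(A).

89.9 dB(A)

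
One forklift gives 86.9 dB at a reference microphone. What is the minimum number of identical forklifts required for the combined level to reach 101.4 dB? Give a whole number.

29

Need L₁ + 10·log₁₀ N ≥ 101.4, i.e. log₁₀ N ≥ 1.45.
N ≥ 10^(14.5/10) = 28.184, so N = 29.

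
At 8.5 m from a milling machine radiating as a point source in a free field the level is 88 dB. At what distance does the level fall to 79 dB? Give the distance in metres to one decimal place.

The 9.0 dB drop corresponds to a distance ratio of 10^(9.0/20) for a point source.
r₂ = 8.5·10^((88−79)/20) = 8.5·10^(9.0/20) = 23.96 m.

24.0 m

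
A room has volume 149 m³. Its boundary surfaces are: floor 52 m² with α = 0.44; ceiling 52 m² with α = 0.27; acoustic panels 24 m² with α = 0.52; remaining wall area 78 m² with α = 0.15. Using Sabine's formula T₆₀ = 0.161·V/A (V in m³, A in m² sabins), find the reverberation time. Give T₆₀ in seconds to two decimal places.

Total absorption A = 52·0.44 + 52·0.27 + 24·0.52 + 78·0.15 = 61.10 m² sabins.
T₆₀ = 0.161 × 149 / 61.10 = 0.393 s.

0.39 s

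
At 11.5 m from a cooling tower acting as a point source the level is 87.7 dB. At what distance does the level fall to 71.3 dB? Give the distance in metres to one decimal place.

For a point source L₁ − L₂ = 20·log₁₀(r₂/r₁), so r₂ = r₁·10^((L₁−L₂)/20).
r₂ = 11.5·10^((87.7−71.3)/20) = 11.5·10^(16.4/20) = 75.98 m.

76.0 m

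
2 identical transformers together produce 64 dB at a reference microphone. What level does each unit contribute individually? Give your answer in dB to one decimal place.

61.0 dB

Dividing the total intensity by 2 lowers the level by 10·log₁₀ 2 = 3.010 dB: L₁ = 64 − 3.010.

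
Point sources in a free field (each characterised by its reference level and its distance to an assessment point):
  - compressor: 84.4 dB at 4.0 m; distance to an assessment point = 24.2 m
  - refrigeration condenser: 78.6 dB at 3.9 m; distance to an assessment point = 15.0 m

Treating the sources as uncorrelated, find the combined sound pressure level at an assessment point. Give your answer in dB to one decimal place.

70.9 dB

First find each source's level at the receiver (point-source: −20·log₁₀(r/r_ref)), then combine on an intensity basis.
compressor: 84.4 − 20·log₁₀(24.2/4.0) = 84.4 − 15.64 = 68.76 dB.
refrigeration condenser: 78.6 − 20·log₁₀(15.0/3.9) = 78.6 − 11.70 = 66.90 dB.
Σ 10^(L/10) = 1.242e+07 → L_total = 10·log₁₀(1.242e+07) = 70.94 dB.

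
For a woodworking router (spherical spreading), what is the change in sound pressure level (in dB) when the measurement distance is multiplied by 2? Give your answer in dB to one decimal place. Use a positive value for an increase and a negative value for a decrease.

Point-source spreading: ΔL = −20·log₁₀(r₂/r₁).
ΔL = −20·log₁₀(2) = -6.02 dB.

-6.0 dB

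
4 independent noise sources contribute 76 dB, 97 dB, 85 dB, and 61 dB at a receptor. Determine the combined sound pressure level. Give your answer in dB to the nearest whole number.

For uncorrelated sources the intensities add, so convert each level to linear form, sum, and take 10·log₁₀ of the total.
Σ 10^(L/10) = 10^(76/10) + 10^(97/10) + 10^(85/10) + 10^(61/10) = 5.369e+09.
L_total = 10·log₁₀(5.369e+09) = 97.30 dB.

97 dB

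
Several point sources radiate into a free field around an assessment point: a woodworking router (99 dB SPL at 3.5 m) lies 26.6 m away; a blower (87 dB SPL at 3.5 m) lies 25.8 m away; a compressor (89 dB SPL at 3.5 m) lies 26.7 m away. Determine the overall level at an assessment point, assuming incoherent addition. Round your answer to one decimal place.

Apply inverse-square spreading to bring every level to the receiver, then sum 10^(L/10).
woodworking router: 99 − 20·log₁₀(26.6/3.5) = 99 − 17.62 = 81.38 dB SPL.
blower: 87 − 20·log₁₀(25.8/3.5) = 87 − 17.35 = 69.65 dB SPL.
compressor: 89 − 20·log₁₀(26.7/3.5) = 89 − 17.65 = 71.35 dB SPL.
Σ 10^(L/10) = 1.604e+08 → L_total = 10·log₁₀(1.604e+08) = 82.05 dB SPL.

82.1 dB SPL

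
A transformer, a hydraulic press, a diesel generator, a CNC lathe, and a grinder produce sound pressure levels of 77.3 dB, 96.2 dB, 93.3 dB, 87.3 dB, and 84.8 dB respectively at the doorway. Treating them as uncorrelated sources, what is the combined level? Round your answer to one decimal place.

98.6 dB

For uncorrelated sources the intensities add, so convert each level to linear form, sum, and take 10·log₁₀ of the total.
Σ 10^(L/10) = 10^(77.3/10) + 10^(96.2/10) + 10^(93.3/10) + 10^(87.3/10) + 10^(84.8/10) = 7.199e+09.
L_total = 10·log₁₀(7.199e+09) = 98.57 dB.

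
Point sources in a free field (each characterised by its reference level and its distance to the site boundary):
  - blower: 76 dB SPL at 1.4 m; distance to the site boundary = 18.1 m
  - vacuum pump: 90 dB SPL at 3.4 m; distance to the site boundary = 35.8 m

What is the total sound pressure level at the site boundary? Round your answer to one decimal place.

69.7 dB SPL

First find each source's level at the receiver (point-source: −20·log₁₀(r/r_ref)), then combine on an intensity basis.
blower: 76 − 20·log₁₀(18.1/1.4) = 76 − 22.23 = 53.77 dB SPL.
vacuum pump: 90 − 20·log₁₀(35.8/3.4) = 90 − 20.45 = 69.55 dB SPL.
Σ 10^(L/10) = 9.258e+06 → L_total = 10·log₁₀(9.258e+06) = 69.67 dB SPL.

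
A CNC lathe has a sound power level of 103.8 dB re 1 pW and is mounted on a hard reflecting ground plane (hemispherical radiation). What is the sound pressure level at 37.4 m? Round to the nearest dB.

64 dB

L_p = L_w − 10·log₁₀(2π·r²) with r = 37.4 m.
2π·r² = 8789 m², 10·log₁₀ of that is 39.439 dB.
L_p = 103.8 − 39.439 = 64.36 dB.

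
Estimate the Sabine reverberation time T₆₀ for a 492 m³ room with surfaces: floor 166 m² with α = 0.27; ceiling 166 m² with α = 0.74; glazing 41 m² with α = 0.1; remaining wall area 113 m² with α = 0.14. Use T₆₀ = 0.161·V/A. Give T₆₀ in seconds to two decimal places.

A = Σ Sᵢαᵢ = 166·0.27 + 166·0.74 + 41·0.1 + 113·0.14 = 187.58 m².
T₆₀ = 0.161·V/A = 0.161·492/187.58 = 0.422 s.

0.42 s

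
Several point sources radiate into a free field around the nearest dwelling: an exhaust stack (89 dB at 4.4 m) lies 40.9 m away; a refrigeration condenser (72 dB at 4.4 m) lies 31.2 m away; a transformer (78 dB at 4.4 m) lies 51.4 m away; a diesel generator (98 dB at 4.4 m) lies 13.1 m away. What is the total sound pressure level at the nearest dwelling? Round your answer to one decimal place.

Apply inverse-square spreading to bring every level to the receiver, then sum 10^(L/10).
exhaust stack: 89 − 20·log₁₀(40.9/4.4) = 89 − 19.37 = 69.63 dB.
refrigeration condenser: 72 − 20·log₁₀(31.2/4.4) = 72 − 17.01 = 54.99 dB.
transformer: 78 − 20·log₁₀(51.4/4.4) = 78 − 21.35 = 56.65 dB.
diesel generator: 98 − 20·log₁₀(13.1/4.4) = 98 − 9.48 = 88.52 dB.
Σ 10^(L/10) = 7.218e+08 → L_total = 10·log₁₀(7.218e+08) = 88.58 dB.

88.6 dB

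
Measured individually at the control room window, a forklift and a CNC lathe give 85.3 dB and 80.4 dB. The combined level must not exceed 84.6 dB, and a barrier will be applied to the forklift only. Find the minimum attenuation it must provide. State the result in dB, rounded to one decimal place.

Everything except the forklift sums to 10^(80.4/10) = 1.096e+08 in linear terms, 80.40 dB.
To meet 84.6 dB overall, the treated forklift may contribute at most 10^(84.6/10) − 1.096e+08 = 1.788e+08, i.e. 82.52 dB.
So the forklift must be reduced from 85.3 to 82.52 dB: IL = 2.78 dB.

2.8 dB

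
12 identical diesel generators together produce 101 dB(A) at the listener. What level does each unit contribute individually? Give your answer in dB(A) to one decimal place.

Dividing the total intensity by 12 lowers the level by 10·log₁₀ 12 = 10.792 dB: L₁ = 101 − 10.792.

90.2 dB(A)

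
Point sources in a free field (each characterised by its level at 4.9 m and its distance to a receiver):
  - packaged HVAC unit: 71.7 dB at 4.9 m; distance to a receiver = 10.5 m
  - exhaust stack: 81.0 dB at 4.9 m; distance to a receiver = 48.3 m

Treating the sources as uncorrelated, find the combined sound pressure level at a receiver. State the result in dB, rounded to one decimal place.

Apply inverse-square spreading to bring every level to the receiver, then sum 10^(L/10).
packaged HVAC unit: 71.7 − 20·log₁₀(10.5/4.9) = 71.7 − 6.62 = 65.08 dB.
exhaust stack: 81.0 − 20·log₁₀(48.3/4.9) = 81.0 − 19.88 = 61.12 dB.
Σ 10^(L/10) = 4.517e+06 → L_total = 10·log₁₀(4.517e+06) = 66.55 dB.

66.5 dB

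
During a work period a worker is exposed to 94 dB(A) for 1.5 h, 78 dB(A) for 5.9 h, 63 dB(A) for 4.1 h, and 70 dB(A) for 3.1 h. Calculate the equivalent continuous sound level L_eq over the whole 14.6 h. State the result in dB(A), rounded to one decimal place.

L_eq = 10·log₁₀[(1/T)·Σ tᵢ·10^(Lᵢ/10)] with T = 14.6 h.
Σ tᵢ·10^(Lᵢ/10) = 1.5·10^(94/10) + 5.9·10^(78/10) + 4.1·10^(63/10) + 3.1·10^(70/10) = 4.179e+09.
L_eq = 10·log₁₀(4.179e+09/14.6) = 84.57 dB(A).

84.6 dB(A)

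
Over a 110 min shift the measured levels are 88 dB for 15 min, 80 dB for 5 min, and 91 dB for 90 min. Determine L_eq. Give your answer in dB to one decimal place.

L_eq = 10·log₁₀[(1/T)·Σ tᵢ·10^(Lᵢ/10)] with T = 110 min.
Σ tᵢ·10^(Lᵢ/10) = 15·10^(88/10) + 5·10^(80/10) + 90·10^(91/10) = 1.233e+11.
L_eq = 10·log₁₀(1.233e+11/110) = 90.49 dB.

90.5 dB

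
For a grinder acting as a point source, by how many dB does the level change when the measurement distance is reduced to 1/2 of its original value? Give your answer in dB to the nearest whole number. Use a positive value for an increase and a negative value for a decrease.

With spherical spreading the level changes by −20·log₁₀(r₂/r₁).
ΔL = −20·log₁₀(0.5) = +6.02 dB.

+6 dB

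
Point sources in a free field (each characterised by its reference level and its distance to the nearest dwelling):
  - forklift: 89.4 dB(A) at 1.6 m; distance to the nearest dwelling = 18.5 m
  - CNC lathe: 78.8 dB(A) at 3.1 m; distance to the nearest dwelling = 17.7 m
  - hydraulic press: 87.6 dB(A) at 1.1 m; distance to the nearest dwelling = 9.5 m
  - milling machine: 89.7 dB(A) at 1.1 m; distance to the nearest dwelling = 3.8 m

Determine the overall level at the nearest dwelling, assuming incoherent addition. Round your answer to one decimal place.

Propagate each source to the receiver with L = L_ref − 20·log₁₀(r/r_ref), then add intensities.
forklift: 89.4 − 20·log₁₀(18.5/1.6) = 89.4 − 21.26 = 68.14 dB(A).
CNC lathe: 78.8 − 20·log₁₀(17.7/3.1) = 78.8 − 15.13 = 63.67 dB(A).
hydraulic press: 87.6 − 20·log₁₀(9.5/1.1) = 87.6 − 18.73 = 68.87 dB(A).
milling machine: 89.7 − 20·log₁₀(3.8/1.1) = 89.7 − 10.77 = 78.93 dB(A).
Σ 10^(L/10) = 9.476e+07 → L_total = 10·log₁₀(9.476e+07) = 79.77 dB(A).

79.8 dB(A)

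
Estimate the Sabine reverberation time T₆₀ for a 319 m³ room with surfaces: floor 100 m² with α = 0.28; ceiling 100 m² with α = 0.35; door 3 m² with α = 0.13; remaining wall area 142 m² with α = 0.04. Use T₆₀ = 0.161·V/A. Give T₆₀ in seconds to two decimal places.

0.74 s

Total absorption A = 100·0.28 + 100·0.35 + 3·0.13 + 142·0.04 = 69.07 m² sabins.
T₆₀ = 0.161 × 319 / 69.07 = 0.744 s.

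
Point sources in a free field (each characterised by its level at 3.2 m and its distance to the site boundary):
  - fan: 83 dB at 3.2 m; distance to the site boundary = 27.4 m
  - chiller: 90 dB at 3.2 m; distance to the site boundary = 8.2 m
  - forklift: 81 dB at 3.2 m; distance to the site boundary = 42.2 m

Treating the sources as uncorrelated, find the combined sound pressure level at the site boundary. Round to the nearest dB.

First find each source's level at the receiver (point-source: −20·log₁₀(r/r_ref)), then combine on an intensity basis.
fan: 83 − 20·log₁₀(27.4/3.2) = 83 − 18.65 = 64.35 dB.
chiller: 90 − 20·log₁₀(8.2/3.2) = 90 − 8.17 = 81.83 dB.
forklift: 81 − 20·log₁₀(42.2/3.2) = 81 − 22.40 = 58.60 dB.
Σ 10^(L/10) = 1.557e+08 → L_total = 10·log₁₀(1.557e+08) = 81.92 dB.

82 dB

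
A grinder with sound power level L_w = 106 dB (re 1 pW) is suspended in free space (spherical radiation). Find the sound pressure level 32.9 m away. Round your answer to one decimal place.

64.7 dB

The power spreads over a sphere of area 4π·r², so L_p = L_w − 10·log₁₀(4π·r²).
4π·r² = 1.36e+04 m², 10·log₁₀ of that is 41.336 dB.
L_p = 106 − 41.336 = 64.66 dB.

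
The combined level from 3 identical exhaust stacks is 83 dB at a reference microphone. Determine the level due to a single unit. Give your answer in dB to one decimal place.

78.2 dB

3 equal contributions raise the level by 10·log₁₀ 3 = 4.771 dB, so each unit alone gives 83 − 4.771.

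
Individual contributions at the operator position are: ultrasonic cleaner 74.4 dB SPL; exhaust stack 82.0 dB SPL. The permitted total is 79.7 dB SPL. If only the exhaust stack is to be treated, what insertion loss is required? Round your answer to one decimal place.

Fixed contribution from the other source: Σ 10^(L/10) = 10^(74.4/10) = 2.754e+07 (74.40 dB SPL).
The limit corresponds to 10^(79.7/10) = 9.333e+07; subtracting the fixed part leaves 6.578e+07 for the exhaust stack, i.e. 78.18 dB SPL.
So the exhaust stack must be reduced from 82.0 to 78.18 dB SPL: IL = 3.82 dB.

3.8 dB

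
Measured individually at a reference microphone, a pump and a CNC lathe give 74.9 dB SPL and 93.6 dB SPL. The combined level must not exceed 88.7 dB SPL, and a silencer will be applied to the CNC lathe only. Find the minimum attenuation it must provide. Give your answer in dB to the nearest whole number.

5 dB

The untreated sources together contribute 10^(74.9/10) = 3.090e+07, i.e. 74.90 dB SPL.
To meet 88.7 dB SPL overall, the treated CNC lathe may contribute at most 10^(88.7/10) − 3.090e+07 = 7.104e+08, i.e. 88.52 dB SPL.
So the CNC lathe must be reduced from 93.6 to 88.52 dB SPL: IL = 5.08 dB.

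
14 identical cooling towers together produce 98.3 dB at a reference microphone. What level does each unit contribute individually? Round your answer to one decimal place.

86.8 dB

14 equal contributions raise the level by 10·log₁₀ 14 = 11.461 dB, so each unit alone gives 98.3 − 11.461.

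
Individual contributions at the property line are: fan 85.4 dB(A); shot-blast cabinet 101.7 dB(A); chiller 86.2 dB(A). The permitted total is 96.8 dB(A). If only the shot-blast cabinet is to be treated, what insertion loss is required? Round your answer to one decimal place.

Everything except the shot-blast cabinet sums to 10^(85.4/10) + 10^(86.2/10) = 7.636e+08 in linear terms, 88.83 dB(A).
To meet 96.8 dB(A) overall, the treated shot-blast cabinet may contribute at most 10^(96.8/10) − 7.636e+08 = 4.023e+09, i.e. 96.05 dB(A).
Required insertion loss = 101.7 − 96.05 = 5.65 dB.

5.7 dB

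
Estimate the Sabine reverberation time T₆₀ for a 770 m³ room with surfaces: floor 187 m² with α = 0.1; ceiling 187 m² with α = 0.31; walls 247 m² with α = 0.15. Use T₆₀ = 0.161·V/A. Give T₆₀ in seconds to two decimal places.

1.09 s

Summing Sᵢαᵢ: 187·0.1 + 187·0.31 + 247·0.15 = 113.72 m².
T₆₀ = 0.161·V/A = 0.161·770/113.72 = 1.090 s.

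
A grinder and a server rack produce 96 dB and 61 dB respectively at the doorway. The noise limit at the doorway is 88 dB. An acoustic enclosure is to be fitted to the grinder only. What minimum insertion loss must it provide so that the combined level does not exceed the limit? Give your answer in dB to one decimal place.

8.0 dB

The untreated sources together contribute 10^(61/10) = 1.259e+06, i.e. 61.00 dB.
The limit corresponds to 10^(88/10) = 6.310e+08; subtracting the fixed part leaves 6.297e+08 for the grinder, i.e. 87.99 dB.
So the grinder must be reduced from 96 to 87.99 dB: IL = 8.01 dB.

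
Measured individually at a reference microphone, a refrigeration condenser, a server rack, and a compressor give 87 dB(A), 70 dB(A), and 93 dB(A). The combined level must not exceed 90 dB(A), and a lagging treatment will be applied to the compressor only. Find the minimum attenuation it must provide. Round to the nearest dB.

6 dB

The untreated sources together contribute 10^(87/10) + 10^(70/10) = 5.112e+08, i.e. 87.09 dB(A).
The limit corresponds to 10^(90/10) = 1.000e+09; subtracting the fixed part leaves 4.888e+08 for the compressor, i.e. 86.89 dB(A).
So the compressor must be reduced from 93 to 86.89 dB(A): IL = 6.11 dB.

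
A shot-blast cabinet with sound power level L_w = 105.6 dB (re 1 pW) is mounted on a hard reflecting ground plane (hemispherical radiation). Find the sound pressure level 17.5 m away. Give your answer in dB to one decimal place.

72.8 dB

L_p = L_w − 10·log₁₀(2π·r²) with r = 17.5 m.
2π·r² = 1924 m², 10·log₁₀ of that is 32.843 dB.
L_p = 105.6 − 32.843 = 72.76 dB.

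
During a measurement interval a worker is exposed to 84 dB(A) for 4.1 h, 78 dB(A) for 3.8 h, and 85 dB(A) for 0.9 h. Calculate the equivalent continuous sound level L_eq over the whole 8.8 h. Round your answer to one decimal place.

82.5 dB(A)

Weight each interval's intensity by its duration and average over T = 8.8 h:
Σ tᵢ·10^(Lᵢ/10) = 4.1·10^(84/10) + 3.8·10^(78/10) + 0.9·10^(85/10) = 1.554e+09.
L_eq = 10·log₁₀(1.554e+09/8.8) = 82.47 dB(A).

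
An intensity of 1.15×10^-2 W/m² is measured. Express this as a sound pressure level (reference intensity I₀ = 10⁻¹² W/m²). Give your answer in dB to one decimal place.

100.6 dB

L = 10·log₁₀(I/I₀) = 10·log₁₀(1.15×10^-2/10⁻¹²) = 10·log₁₀(1.15×10^10).
L = 10·(0.0607 + 10) = 100.61 dB.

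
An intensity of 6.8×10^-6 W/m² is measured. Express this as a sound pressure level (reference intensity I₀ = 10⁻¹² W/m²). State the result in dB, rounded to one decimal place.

Dividing by I₀ shifts the exponent by 12: I/I₀ = 6.8×10^6.
L = 10·(0.8325 + 6) = 68.33 dB.

68.3 dB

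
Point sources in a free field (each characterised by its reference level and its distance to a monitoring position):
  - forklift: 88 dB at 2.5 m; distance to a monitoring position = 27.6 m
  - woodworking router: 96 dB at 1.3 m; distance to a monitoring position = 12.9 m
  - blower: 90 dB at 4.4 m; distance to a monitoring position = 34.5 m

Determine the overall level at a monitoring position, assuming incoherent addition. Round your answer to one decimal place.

77.9 dB

Propagate each source to the receiver with L = L_ref − 20·log₁₀(r/r_ref), then add intensities.
forklift: 88 − 20·log₁₀(27.6/2.5) = 88 − 20.86 = 67.14 dB.
woodworking router: 96 − 20·log₁₀(12.9/1.3) = 96 − 19.93 = 76.07 dB.
blower: 90 − 20·log₁₀(34.5/4.4) = 90 − 17.89 = 72.11 dB.
Σ 10^(L/10) = 6.187e+07 → L_total = 10·log₁₀(6.187e+07) = 77.91 dB.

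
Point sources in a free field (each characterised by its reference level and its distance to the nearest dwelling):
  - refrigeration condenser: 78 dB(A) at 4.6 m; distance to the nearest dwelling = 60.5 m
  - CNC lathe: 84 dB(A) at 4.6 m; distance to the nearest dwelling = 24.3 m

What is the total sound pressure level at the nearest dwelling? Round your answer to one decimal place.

First find each source's level at the receiver (point-source: −20·log₁₀(r/r_ref)), then combine on an intensity basis.
refrigeration condenser: 78 − 20·log₁₀(60.5/4.6) = 78 − 22.38 = 55.62 dB(A).
CNC lathe: 84 − 20·log₁₀(24.3/4.6) = 84 − 14.46 = 69.54 dB(A).
Σ 10^(L/10) = 9.366e+06 → L_total = 10·log₁₀(9.366e+06) = 69.72 dB(A).

69.7 dB(A)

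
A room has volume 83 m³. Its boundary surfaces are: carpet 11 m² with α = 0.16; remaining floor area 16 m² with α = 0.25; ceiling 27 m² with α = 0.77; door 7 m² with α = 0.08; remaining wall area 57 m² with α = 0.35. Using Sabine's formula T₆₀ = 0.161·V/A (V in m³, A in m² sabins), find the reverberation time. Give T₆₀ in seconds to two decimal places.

0.28 s

Summing Sᵢαᵢ: 11·0.16 + 16·0.25 + 27·0.77 + 7·0.08 + 57·0.35 = 47.06 m².
T₆₀ = 0.161 × 83 / 47.06 = 0.284 s.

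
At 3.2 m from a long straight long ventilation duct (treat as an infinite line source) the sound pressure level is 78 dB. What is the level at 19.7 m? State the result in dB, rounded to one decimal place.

Cylindrical spreading from a line source gives a 10·log₁₀(r₂/r₁) drop.
L₂ = 78 − 10·log₁₀(19.7/3.2) = 78 − 7.893 = 70.11 dB.

70.1 dB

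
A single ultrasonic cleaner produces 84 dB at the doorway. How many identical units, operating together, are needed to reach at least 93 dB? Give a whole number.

8

Need L₁ + 10·log₁₀ N ≥ 93, i.e. log₁₀ N ≥ 0.90.
N ≥ 10^(9.0/10) = 7.943, so N = 8.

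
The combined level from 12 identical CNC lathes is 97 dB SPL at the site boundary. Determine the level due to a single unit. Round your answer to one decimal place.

86.2 dB SPL

12 equal contributions raise the level by 10·log₁₀ 12 = 10.792 dB, so each unit alone gives 97 − 10.792.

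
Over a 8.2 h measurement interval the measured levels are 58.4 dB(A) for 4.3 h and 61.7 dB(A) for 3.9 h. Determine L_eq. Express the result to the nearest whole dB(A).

60 dB(A)

Weight each interval's intensity by its duration and average over T = 8.2 h:
Σ tᵢ·10^(Lᵢ/10) = 4.3·10^(58.4/10) + 3.9·10^(61.7/10) = 8.743e+06.
L_eq = 10·log₁₀(8.743e+06/8.2) = 60.28 dB(A).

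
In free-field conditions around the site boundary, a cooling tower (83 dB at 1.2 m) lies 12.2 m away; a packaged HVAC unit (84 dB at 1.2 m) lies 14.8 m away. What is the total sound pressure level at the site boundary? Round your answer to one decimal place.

65.5 dB

Propagate each source to the receiver with L = L_ref − 20·log₁₀(r/r_ref), then add intensities.
cooling tower: 83 − 20·log₁₀(12.2/1.2) = 83 − 20.14 = 62.86 dB.
packaged HVAC unit: 84 − 20·log₁₀(14.8/1.2) = 84 − 21.82 = 62.18 dB.
Σ 10^(L/10) = 3.582e+06 → L_total = 10·log₁₀(3.582e+06) = 65.54 dB.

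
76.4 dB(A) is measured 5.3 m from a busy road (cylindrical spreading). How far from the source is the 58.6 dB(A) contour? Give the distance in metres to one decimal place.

The 17.8 dB drop corresponds to a distance ratio of 10^(17.8/10) for a line source.
r₂ = 5.3·10^((76.4−58.6)/10) = 5.3·10^(17.8/10) = 319.36 m.

319.4 m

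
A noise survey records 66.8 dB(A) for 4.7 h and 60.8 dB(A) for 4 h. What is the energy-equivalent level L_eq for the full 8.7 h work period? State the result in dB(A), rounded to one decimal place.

L_eq = 10·log₁₀[(1/T)·Σ tᵢ·10^(Lᵢ/10)] with T = 8.7 h.
Σ tᵢ·10^(Lᵢ/10) = 4.7·10^(66.8/10) + 4·10^(60.8/10) = 2.730e+07.
L_eq = 10·log₁₀(2.730e+07/8.7) = 64.97 dB(A).

65.0 dB(A)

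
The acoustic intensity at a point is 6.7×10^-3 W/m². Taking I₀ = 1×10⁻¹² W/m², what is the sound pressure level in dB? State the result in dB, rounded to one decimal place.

I/I₀ = 6.7×10^-3/10⁻¹² = 6.7×10^9, and L = 10·log₁₀(I/I₀).
L = 10·(0.8261 + 9) = 98.26 dB.

98.3 dB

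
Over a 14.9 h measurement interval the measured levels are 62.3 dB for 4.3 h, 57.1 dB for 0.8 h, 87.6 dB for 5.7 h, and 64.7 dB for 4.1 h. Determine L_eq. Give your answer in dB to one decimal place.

The energy average is taken in the linear domain: L_eq = 10·log₁₀[(Σ tᵢ·10^(Lᵢ/10))/T], T = 14.9 h.
Σ tᵢ·10^(Lᵢ/10) = 4.3·10^(62.3/10) + 0.8·10^(57.1/10) + 5.7·10^(87.6/10) + 4.1·10^(64.7/10) = 3.300e+09.
L_eq = 10·log₁₀(3.300e+09/14.9) = 83.45 dB.

83.5 dB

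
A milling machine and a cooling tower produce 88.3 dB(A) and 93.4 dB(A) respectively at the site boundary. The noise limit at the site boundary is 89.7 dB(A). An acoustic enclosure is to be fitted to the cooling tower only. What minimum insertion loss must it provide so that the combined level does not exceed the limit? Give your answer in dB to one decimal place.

9.3 dB

The untreated sources together contribute 10^(88.3/10) = 6.761e+08, i.e. 88.30 dB(A).
The limit corresponds to 10^(89.7/10) = 9.333e+08; subtracting the fixed part leaves 2.572e+08 for the cooling tower, i.e. 84.10 dB(A).
So the cooling tower must be reduced from 93.4 to 84.10 dB(A): IL = 9.30 dB.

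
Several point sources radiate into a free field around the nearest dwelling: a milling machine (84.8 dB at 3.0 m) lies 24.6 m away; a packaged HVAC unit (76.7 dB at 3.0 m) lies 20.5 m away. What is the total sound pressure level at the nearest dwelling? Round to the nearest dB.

67 dB

Apply inverse-square spreading to bring every level to the receiver, then sum 10^(L/10).
milling machine: 84.8 − 20·log₁₀(24.6/3.0) = 84.8 − 18.28 = 66.52 dB.
packaged HVAC unit: 76.7 − 20·log₁₀(20.5/3.0) = 76.7 − 16.69 = 60.01 dB.
Σ 10^(L/10) = 5.493e+06 → L_total = 10·log₁₀(5.493e+06) = 67.40 dB.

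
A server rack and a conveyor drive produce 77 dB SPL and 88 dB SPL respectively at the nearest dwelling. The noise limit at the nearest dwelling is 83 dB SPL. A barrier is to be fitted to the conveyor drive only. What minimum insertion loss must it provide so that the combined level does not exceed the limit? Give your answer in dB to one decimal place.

6.3 dB

The untreated sources together contribute 10^(77/10) = 5.012e+07, i.e. 77.00 dB SPL.
To meet 83 dB SPL overall, the treated conveyor drive may contribute at most 10^(83/10) − 5.012e+07 = 1.494e+08, i.e. 81.74 dB SPL.
Required insertion loss = 88 − 81.74 = 6.26 dB.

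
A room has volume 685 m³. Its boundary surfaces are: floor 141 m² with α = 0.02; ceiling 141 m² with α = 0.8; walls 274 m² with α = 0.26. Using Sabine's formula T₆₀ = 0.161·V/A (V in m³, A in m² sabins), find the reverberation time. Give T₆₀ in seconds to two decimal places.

0.59 s

Total absorption A = 141·0.02 + 141·0.8 + 274·0.26 = 186.86 m² sabins.
T₆₀ = 0.161·V/A = 0.161·685/186.86 = 0.590 s.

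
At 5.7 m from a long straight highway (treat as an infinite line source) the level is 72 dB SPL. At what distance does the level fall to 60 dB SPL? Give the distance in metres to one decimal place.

90.3 m

For a line source L₁ − L₂ = 10·log₁₀(r₂/r₁), so r₂ = r₁·10^((L₁−L₂)/10).
r₂ = 5.7·10^((72−60)/10) = 5.7·10^(12.0/10) = 90.34 m.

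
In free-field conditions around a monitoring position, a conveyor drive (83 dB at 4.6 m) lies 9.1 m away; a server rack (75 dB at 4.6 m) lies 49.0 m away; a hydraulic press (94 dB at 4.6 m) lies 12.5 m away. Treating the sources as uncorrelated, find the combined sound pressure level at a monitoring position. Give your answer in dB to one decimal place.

Apply inverse-square spreading to bring every level to the receiver, then sum 10^(L/10).
conveyor drive: 83 − 20·log₁₀(9.1/4.6) = 83 − 5.93 = 77.07 dB.
server rack: 75 − 20·log₁₀(49.0/4.6) = 75 − 20.55 = 54.45 dB.
hydraulic press: 94 − 20·log₁₀(12.5/4.6) = 94 − 8.68 = 85.32 dB.
Σ 10^(L/10) = 3.914e+08 → L_total = 10·log₁₀(3.914e+08) = 85.93 dB.

85.9 dB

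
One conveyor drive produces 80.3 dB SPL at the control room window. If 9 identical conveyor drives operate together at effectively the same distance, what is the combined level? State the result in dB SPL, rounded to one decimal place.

89.8 dB SPL

L_total = L₁ + 10·log₁₀ N for N identical incoherent sources.
L_total = 80.3 + 10·log₁₀(9) = 80.3 + 9.542 = 89.84 dB SPL.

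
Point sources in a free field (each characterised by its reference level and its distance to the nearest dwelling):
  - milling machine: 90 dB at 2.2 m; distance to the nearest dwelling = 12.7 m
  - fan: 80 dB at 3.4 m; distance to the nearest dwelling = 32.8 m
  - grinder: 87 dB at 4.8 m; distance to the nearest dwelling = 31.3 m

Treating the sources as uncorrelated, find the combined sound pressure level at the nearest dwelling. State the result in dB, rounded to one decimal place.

76.3 dB

Apply inverse-square spreading to bring every level to the receiver, then sum 10^(L/10).
milling machine: 90 − 20·log₁₀(12.7/2.2) = 90 − 15.23 = 74.77 dB.
fan: 80 − 20·log₁₀(32.8/3.4) = 80 − 19.69 = 60.31 dB.
grinder: 87 − 20·log₁₀(31.3/4.8) = 87 − 16.29 = 70.71 dB.
Σ 10^(L/10) = 4.287e+07 → L_total = 10·log₁₀(4.287e+07) = 76.32 dB.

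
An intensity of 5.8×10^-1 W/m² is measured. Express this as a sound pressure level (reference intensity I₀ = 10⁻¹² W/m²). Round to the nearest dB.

I/I₀ = 5.8×10^-1/10⁻¹² = 5.8×10^11, and L = 10·log₁₀(I/I₀).
L = 10·(0.7634 + 11) = 117.63 dB.

118 dB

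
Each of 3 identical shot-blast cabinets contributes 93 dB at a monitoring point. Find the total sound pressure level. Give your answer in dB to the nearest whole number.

With 3 equal, uncorrelated contributions the intensity is 3× that of one unit, giving a rise of 10·log₁₀ 3.
L_total = 93 + 10·log₁₀(3) = 93 + 4.771 = 97.77 dB.

98 dB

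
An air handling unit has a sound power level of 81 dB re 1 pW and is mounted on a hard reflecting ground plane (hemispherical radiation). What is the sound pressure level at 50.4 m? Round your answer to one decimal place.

39.0 dB

Free-field hemispherical radiation: L_p = L_w − 10·log₁₀(2π·r²), r = 50.4 m.
2π·r² = 1.596e+04 m², 10·log₁₀ of that is 42.030 dB.
L_p = 81 − 42.030 = 38.97 dB.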